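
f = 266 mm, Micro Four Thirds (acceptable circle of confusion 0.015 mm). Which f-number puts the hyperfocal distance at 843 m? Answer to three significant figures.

f/5.60

Rearrange H = f²/(N·c) + f for N: N = f² / ((H − f)·c).
N = 266² / ((843000 − 266) × 0.015) = 70756 / 12641 ≈ 5.60.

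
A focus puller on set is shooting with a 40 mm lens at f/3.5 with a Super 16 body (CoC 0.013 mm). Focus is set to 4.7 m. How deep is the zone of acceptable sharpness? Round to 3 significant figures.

1.27 m

Hyperfocal distance H = f²/(N·c) + f = 40²/(3.5 × 0.013) + 40 = 1600/0.0455 + 40 ≈ 35204.8 mm ≈ 35.20 m.
Near limit Dn = s·(H − f)/(H + s − 2f) = 4700 × (35204.8 − 40) / (35204.8 + 4700 − 2 × 40) = 4700 × 35164.8 / 39824.8 ≈ 4150.0 mm.
Far limit Df = s·(H − f)/(H − s) = 4700 × (35204.8 − 40) / (35204.8 − 4700) = 4700 × 35164.8 / 30504.8 ≈ 5418.0 mm.
Depth of field = Df − Dn = 5418.0 − 4150.0 ≈ 1268.0 mm ≈ 1.27 m.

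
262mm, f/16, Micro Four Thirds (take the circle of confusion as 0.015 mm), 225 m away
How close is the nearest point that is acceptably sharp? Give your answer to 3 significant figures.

126 m

Hyperfocal distance H = f²/(N·c) + f = 262²/(16 × 0.015) + 262 = 68644/0.24 + 262 ≈ 286278.7 mm ≈ 286.3 m.
Near limit Dn = s·(H − f)/(H + s − 2f) = 225000 × (286278.7 − 262) / (286278.7 + 225000 − 2 × 262) = 225000 × 286016.7 / 510754.7 ≈ 125997 mm ≈ 126 m.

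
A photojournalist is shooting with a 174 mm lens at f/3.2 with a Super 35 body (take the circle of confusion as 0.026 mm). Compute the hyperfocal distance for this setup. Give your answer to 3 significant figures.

Hyperfocal distance H = f²/(N·c) + f = 174²/(3.2 × 0.026) + 174 = 30276/0.0832 + 174 ≈ 364068.2 mm ≈ 364 m.

364 m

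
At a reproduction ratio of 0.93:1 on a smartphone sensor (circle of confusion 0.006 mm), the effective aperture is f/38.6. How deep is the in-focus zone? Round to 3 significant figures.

At magnification m, DoF ≈ 2·N_eff·c/m² = 2 × 38.6 × 0.006 / 0.93² = 0.4632 / 0.8649 ≈ 0.536 mm.

0.536 mm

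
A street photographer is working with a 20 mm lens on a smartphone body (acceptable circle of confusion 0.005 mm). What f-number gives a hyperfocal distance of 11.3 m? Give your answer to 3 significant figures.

Rearrange H = f²/(N·c) + f for N: N = f² / ((H − f)·c).
N = 20² / ((11300 − 20) × 0.005) = 400 / 56.40 ≈ 7.09.

f/7.09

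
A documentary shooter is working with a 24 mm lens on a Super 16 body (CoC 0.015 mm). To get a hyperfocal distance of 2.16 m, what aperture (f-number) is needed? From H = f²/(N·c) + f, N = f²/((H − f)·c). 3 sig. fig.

f/18

Rearrange H = f²/(N·c) + f for N: N = f² / ((H − f)·c).
N = 24² / ((2160 − 24) × 0.015) = 576 / 32.04 ≈ 18.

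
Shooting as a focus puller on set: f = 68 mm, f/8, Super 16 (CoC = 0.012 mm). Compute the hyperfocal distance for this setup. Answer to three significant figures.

48.2 m

Hyperfocal distance H = f²/(N·c) + f = 68²/(8 × 0.012) + 68 = 4624/0.096 + 68 ≈ 48234.7 mm ≈ 48.2 m.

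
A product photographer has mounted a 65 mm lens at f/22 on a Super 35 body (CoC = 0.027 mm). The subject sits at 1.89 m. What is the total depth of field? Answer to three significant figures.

1.04 m

Hyperfocal distance H = f²/(N·c) + f = 65²/(22 × 0.027) + 65 = 4225/0.594 + 65 ≈ 7177.8 mm ≈ 7.178 m.
Near limit Dn = s·(H − f)/(H + s − 2f) = 1890 × (7177.8 − 65) / (7177.8 + 1890 − 2 × 65) = 1890 × 7112.8 / 8937.8 ≈ 1504.1 mm.
Far limit Df = s·(H − f)/(H − s) = 1890 × (7177.8 − 65) / (7177.8 − 1890) = 1890 × 7112.8 / 5287.8 ≈ 2542.3 mm.
Depth of field = Df − Dn = 2542.3 − 1504.1 ≈ 1038.2 mm ≈ 1.04 m.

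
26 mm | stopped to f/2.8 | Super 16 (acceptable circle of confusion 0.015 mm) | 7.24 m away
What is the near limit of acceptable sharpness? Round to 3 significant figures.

5.00 m

Hyperfocal distance H = f²/(N·c) + f = 26²/(2.8 × 0.015) + 26 = 676/0.042 + 26 ≈ 16121.2 mm ≈ 16.12 m.
Near limit Dn = s·(H − f)/(H + s − 2f) = 7240 × (16121.2 − 26) / (16121.2 + 7240 − 2 × 26) = 7240 × 16095.2 / 23309.2 ≈ 4999.3 mm ≈ 5.00 m.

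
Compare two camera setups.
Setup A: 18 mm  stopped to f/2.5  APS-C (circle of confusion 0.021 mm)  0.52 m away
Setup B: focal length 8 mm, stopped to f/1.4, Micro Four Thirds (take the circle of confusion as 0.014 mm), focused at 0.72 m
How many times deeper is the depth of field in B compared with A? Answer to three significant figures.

3.87

Setup A: H = 18²/(2.5×0.021) + 18 ≈ 6189.4 mm; DoF = Df − Dn = 566.043 − 480.884 ≈ 85.159 mm.
Setup B: H = 8²/(1.4×0.014) + 8 ≈ 3273.3 mm; DoF = Df − Dn = 920.77 − 591.11 ≈ 329.66 mm.
Ratio = 329.66 / 85.159 ≈ 3.87.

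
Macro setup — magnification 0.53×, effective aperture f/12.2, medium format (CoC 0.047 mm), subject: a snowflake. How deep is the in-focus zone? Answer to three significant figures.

4.08 mm

At magnification m, DoF ≈ 2·N_eff·c/m² = 2 × 12.2 × 0.047 / 0.53² = 1.147 / 0.2809 ≈ 4.08 mm.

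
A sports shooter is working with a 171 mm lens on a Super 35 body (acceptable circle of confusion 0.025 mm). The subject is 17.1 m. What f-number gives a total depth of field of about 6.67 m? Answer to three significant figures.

Write h = H − f = f²/(N·c). The thin-lens limits are Dn = s·h/(h + (s−f)) and Df = s·h/(h − (s−f)), so DoF = Df − Dn = 2·s·(s−f)·h / (h² − (s−f)²).
That is a quadratic in h: DoF·h² − 2·s·(s−f)·h − DoF·(s−f)² = 0 ⇒ h = (s−f)·(s + √(s² + DoF²)) / DoF = 16929 × (17100 + √(17100² + 6670²)) / 6670 = 16929 × (17100 + 18354.8) / 6670 ≈ 89987 mm.
Then N = f²/(c·h) = 171² / (0.025 × 89987) = 29241 / 2249.7 ≈ 13.

f/13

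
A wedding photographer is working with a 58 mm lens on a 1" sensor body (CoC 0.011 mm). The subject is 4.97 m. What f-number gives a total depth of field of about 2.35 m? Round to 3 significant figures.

f/14

Write h = H − f = f²/(N·c). The thin-lens limits are Dn = s·h/(h + (s−f)) and Df = s·h/(h − (s−f)), so DoF = Df − Dn = 2·s·(s−f)·h / (h² − (s−f)²).
That is a quadratic in h: DoF·h² − 2·s·(s−f)·h − DoF·(s−f)² = 0 ⇒ h = (s−f)·(s + √(s² + DoF²)) / DoF = 4912 × (4970 + √(4970² + 2350²)) / 2350 = 4912 × (4970 + 5497.58) / 2350 ≈ 21879 mm.
Then N = f²/(c·h) = 58² / (0.011 × 21879) = 3364 / 240.67 ≈ 14.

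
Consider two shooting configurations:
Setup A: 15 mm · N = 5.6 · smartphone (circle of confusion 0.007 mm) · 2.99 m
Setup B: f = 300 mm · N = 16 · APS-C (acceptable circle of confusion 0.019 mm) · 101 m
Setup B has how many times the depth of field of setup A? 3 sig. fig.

18.3

Setup A: H = 15²/(5.6×0.007) + 15 ≈ 5754.8 mm; DoF = Df − Dn = 6207.3 − 1969.3 ≈ 4238.0 mm.
Setup B: H = 300²/(16×0.019) + 300 ≈ 296352.6 mm; DoF = Df − Dn = 153063 − 75365 ≈ 77698 mm.
Ratio = 77698 / 4238.0 ≈ 18.3.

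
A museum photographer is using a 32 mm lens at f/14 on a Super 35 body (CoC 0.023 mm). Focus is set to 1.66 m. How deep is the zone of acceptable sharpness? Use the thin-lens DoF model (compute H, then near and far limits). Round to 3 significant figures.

Hyperfocal distance H = f²/(N·c) + f = 32²/(14 × 0.023) + 32 = 1024/0.322 + 32 ≈ 3212.1 mm ≈ 3.212 m.
Near limit Dn = s·(H − f)/(H + s − 2f) = 1660 × (3212.1 − 32) / (3212.1 + 1660 − 2 × 32) = 1660 × 3180.1 / 4808.1 ≈ 1097.9 mm.
Far limit Df = s·(H − f)/(H − s) = 1660 × (3212.1 − 32) / (3212.1 − 1660) = 1660 × 3180.1 / 1552.1 ≈ 3401.1 mm.
Depth of field = Df − Dn = 3401.1 − 1097.9 ≈ 2303.2 mm ≈ 2.30 m.

2.30 m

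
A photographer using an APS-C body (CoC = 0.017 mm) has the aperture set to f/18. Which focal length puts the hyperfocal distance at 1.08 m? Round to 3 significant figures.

18.0 mm

From H = f²/(N·c) + f, with f ≪ H: f ≈ √(H·N·c) = √(1080 × 18 × 0.017) = √330.48 ≈ 18.18 mm.
Exact: f² + N·c·f − N·c·H = 0 ⇒ f = (−N·c + √((N·c)² + 4·N·c·H))/2 = (−0.306 + √1322.0)/2 ≈ 18.027 mm ≈ 18.0 mm.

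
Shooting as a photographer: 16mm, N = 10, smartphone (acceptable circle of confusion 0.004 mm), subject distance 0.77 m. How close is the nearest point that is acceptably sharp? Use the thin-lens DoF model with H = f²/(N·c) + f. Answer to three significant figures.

0.689 m

Hyperfocal distance H = f²/(N·c) + f = 16²/(10 × 0.004) + 16 = 256/0.04 + 16 ≈ 6416.0 mm ≈ 6.416 m.
Near limit Dn = s·(H − f)/(H + s − 2f) = 770 × (6416.0 − 16) / (6416.0 + 770 − 2 × 16) = 770 × 6400.0 / 7154.0 ≈ 688.85 mm ≈ 0.689 m.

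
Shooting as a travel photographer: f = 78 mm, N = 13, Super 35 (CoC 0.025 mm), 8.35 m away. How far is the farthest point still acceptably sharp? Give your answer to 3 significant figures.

15.0 m

Hyperfocal distance H = f²/(N·c) + f = 78²/(13 × 0.025) + 78 = 6084/0.325 + 78 ≈ 18798.0 mm ≈ 18.80 m.
Far limit Df = s·(H − f)/(H − s) = 8350 × (18798.0 − 78) / (18798.0 − 8350) = 8350 × 18720.0 / 10448.0 ≈ 14961 mm ≈ 15.0 m.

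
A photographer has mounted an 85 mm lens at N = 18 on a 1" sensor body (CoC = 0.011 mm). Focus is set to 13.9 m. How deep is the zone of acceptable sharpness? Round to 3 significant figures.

12.3 m

Hyperfocal distance H = f²/(N·c) + f = 85²/(18 × 0.011) + 85 = 7225/0.198 + 85 ≈ 36574.9 mm ≈ 36.57 m.
Near limit Dn = s·(H − f)/(H + s − 2f) = 13900 × (36574.9 − 85) / (36574.9 + 13900 − 2 × 85) = 13900 × 36489.9 / 50304.9 ≈ 10083 mm.
Far limit Df = s·(H − f)/(H − s) = 13900 × (36574.9 − 85) / (36574.9 − 13900) = 13900 × 36489.9 / 22674.9 ≈ 22369 mm.
Depth of field = Df − Dn = 22369 − 10083 ≈ 12286 mm ≈ 12.3 m.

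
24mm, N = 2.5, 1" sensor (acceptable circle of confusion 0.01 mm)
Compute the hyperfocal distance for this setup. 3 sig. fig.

23.1 m

Hyperfocal distance H = f²/(N·c) + f = 24²/(2.5 × 0.01) + 24 = 576/0.025 + 24 ≈ 23064.0 mm ≈ 23.1 m.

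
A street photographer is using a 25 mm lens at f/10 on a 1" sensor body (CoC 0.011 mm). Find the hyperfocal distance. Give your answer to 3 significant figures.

5.71 m

Hyperfocal distance H = f²/(N·c) + f = 25²/(10 × 0.011) + 25 = 625/0.11 + 25 ≈ 5706.8 mm ≈ 5.71 m.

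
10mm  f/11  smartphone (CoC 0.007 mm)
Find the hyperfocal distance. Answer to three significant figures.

Hyperfocal distance H = f²/(N·c) + f = 10²/(11 × 0.007) + 10 = 100/0.077 + 10 ≈ 1308.7 mm ≈ 1.31 m.

1.31 m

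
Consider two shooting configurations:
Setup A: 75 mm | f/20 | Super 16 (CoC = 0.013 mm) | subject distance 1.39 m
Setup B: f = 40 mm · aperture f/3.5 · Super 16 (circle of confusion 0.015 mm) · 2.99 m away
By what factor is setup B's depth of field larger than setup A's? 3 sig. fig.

Setup A: H = 75²/(20×0.013) + 75 ≈ 21709.6 mm; DoF = Df − Dn = 1479.95 − 1310.35 ≈ 169.60 mm.
Setup B: H = 40²/(3.5×0.015) + 40 ≈ 30516.2 mm; DoF = Df − Dn = 3310.44 − 2726.12 ≈ 584.32 mm.
Ratio = 584.32 / 169.60 ≈ 3.45.

3.45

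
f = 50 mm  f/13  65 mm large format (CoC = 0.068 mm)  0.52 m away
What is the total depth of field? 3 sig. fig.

Hyperfocal distance H = f²/(N·c) + f = 50²/(13 × 0.068) + 50 = 2500/0.884 + 50 ≈ 2878.1 mm ≈ 2.878 m.
Near limit Dn = s·(H − f)/(H + s − 2f) = 520 × (2878.1 − 50) / (2878.1 + 520 − 2 × 50) = 520 × 2828.1 / 3298.1 ≈ 445.90 mm.
Far limit Df = s·(H − f)/(H − s) = 520 × (2878.1 − 50) / (2878.1 − 520) = 520 × 2828.1 / 2358.1 ≈ 623.64 mm.
Depth of field = Df − Dn = 623.64 − 445.90 ≈ 177.74 mm.

178 mm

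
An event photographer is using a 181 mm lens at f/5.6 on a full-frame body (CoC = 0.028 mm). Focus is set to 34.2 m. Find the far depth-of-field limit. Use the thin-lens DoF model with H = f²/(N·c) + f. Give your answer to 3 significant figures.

40.9 m

Hyperfocal distance H = f²/(N·c) + f = 181²/(5.6 × 0.028) + 181 = 32761/0.1568 + 181 ≈ 209115.9 mm ≈ 209.1 m.
Far limit Df = s·(H − f)/(H − s) = 34200 × (209115.9 − 181) / (209115.9 − 34200) = 34200 × 208934.9 / 174915.9 ≈ 40851 mm ≈ 40.9 m.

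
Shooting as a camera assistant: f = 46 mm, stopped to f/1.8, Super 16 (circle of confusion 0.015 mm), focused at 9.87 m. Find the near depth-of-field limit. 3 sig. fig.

Hyperfocal distance H = f²/(N·c) + f = 46²/(1.8 × 0.015) + 46 = 2116/0.027 + 46 ≈ 78416.4 mm ≈ 78.42 m.
Near limit Dn = s·(H − f)/(H + s − 2f) = 9870 × (78416.4 − 46) / (78416.4 + 9870 − 2 × 46) = 9870 × 78370.4 / 88194.4 ≈ 8770.6 mm ≈ 8.77 m.

8.77 m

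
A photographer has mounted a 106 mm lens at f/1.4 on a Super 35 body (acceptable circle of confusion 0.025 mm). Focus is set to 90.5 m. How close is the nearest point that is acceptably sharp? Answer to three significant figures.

70.6 m

Hyperfocal distance H = f²/(N·c) + f = 106²/(1.4 × 0.025) + 106 = 11236/0.035 + 106 ≈ 321134.6 mm ≈ 321.1 m.
Near limit Dn = s·(H − f)/(H + s − 2f) = 90500 × (321134.6 − 106) / (321134.6 + 90500 − 2 × 106) = 90500 × 321028.6 / 411422.6 ≈ 70616 mm ≈ 70.6 m.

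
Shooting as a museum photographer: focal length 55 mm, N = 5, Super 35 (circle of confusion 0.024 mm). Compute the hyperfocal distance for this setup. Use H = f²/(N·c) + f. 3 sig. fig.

25.3 m

Hyperfocal distance H = f²/(N·c) + f = 55²/(5 × 0.024) + 55 = 3025/0.12 + 55 ≈ 25263.3 mm ≈ 25.3 m.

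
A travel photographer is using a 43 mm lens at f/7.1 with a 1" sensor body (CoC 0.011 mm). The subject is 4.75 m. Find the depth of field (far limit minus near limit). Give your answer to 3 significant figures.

1.97 m

Hyperfocal distance H = f²/(N·c) + f = 43²/(7.1 × 0.011) + 43 = 1849/0.0781 + 43 ≈ 23717.8 mm ≈ 23.72 m.
Near limit Dn = s·(H − f)/(H + s − 2f) = 4750 × (23717.8 − 43) / (23717.8 + 4750 − 2 × 43) = 4750 × 23674.8 / 28381.8 ≈ 3962.2 mm.
Far limit Df = s·(H − f)/(H − s) = 4750 × (23717.8 − 43) / (23717.8 − 4750) = 4750 × 23674.8 / 18967.8 ≈ 5928.7 mm.
Depth of field = Df − Dn = 5928.7 − 3962.2 ≈ 1966.5 mm ≈ 1.97 m.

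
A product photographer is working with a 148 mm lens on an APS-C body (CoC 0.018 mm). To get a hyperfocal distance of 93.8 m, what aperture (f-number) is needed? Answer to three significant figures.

f/13

Rearrange H = f²/(N·c) + f for N: N = f² / ((H − f)·c).
N = 148² / ((93800 − 148) × 0.018) = 21904 / 1686 ≈ 13.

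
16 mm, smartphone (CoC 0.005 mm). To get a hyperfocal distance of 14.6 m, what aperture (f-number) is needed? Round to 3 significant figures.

Rearrange H = f²/(N·c) + f for N: N = f² / ((H − f)·c).
N = 16² / ((14600 − 16) × 0.005) = 256 / 72.92 ≈ 3.51.

f/3.51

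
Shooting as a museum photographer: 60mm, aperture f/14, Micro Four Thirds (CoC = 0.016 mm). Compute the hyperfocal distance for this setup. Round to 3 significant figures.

16.1 m

Hyperfocal distance H = f²/(N·c) + f = 60²/(14 × 0.016) + 60 = 3600/0.224 + 60 ≈ 16131.4 mm ≈ 16.1 m.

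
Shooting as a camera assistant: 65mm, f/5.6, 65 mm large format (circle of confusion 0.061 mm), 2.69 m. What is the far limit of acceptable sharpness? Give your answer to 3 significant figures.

3.41 m

Hyperfocal distance H = f²/(N·c) + f = 65²/(5.6 × 0.061) + 65 = 4225/0.3416 + 65 ≈ 12433.3 mm ≈ 12.43 m.
Far limit Df = s·(H − f)/(H − s) = 2690 × (12433.3 − 65) / (12433.3 − 2690) = 2690 × 12368.3 / 9743.3 ≈ 3414.7 mm ≈ 3.41 m.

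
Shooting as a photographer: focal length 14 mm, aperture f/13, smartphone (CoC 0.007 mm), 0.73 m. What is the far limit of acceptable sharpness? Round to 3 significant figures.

1.09 m

Hyperfocal distance H = f²/(N·c) + f = 14²/(13 × 0.007) + 14 = 196/0.091 + 14 ≈ 2167.8 mm ≈ 2.168 m.
Far limit Df = s·(H − f)/(H − s) = 730 × (2167.8 − 14) / (2167.8 − 730) = 730 × 2153.8 / 1437.8 ≈ 1093.5 mm ≈ 1.09 m.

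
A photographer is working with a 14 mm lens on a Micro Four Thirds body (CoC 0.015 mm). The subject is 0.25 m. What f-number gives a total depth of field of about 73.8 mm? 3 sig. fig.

Write h = H − f = f²/(N·c). The thin-lens limits are Dn = s·h/(h + (s−f)) and Df = s·h/(h − (s−f)), so DoF = Df − Dn = 2·s·(s−f)·h / (h² − (s−f)²).
That is a quadratic in h: DoF·h² − 2·s·(s−f)·h − DoF·(s−f)² = 0 ⇒ h = (s−f)·(s + √(s² + DoF²)) / DoF = 236 × (250 + √(250² + 73.8²)) / 73.8 = 236 × (250 + 260.665) / 73.8 ≈ 1633.0 mm.
Then N = f²/(c·h) = 14² / (0.015 × 1633.0) = 196 / 24.495 ≈ 8.

f/8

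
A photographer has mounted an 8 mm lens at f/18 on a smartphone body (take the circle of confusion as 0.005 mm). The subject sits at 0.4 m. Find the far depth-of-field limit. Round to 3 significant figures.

0.891 m

Hyperfocal distance H = f²/(N·c) + f = 8²/(18 × 0.005) + 8 = 64/0.09 + 8 ≈ 719.1 mm ≈ 0.719 m.
Far limit Df = s·(H − f)/(H − s) = 400 × (719.1 − 8) / (719.1 − 400) = 400 × 711.1 / 319.1 ≈ 891.36 mm ≈ 0.891 m.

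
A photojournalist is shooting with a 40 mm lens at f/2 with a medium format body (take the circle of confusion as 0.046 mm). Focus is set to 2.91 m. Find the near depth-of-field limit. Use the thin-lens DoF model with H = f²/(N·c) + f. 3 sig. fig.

2.50 m

Hyperfocal distance H = f²/(N·c) + f = 40²/(2 × 0.046) + 40 = 1600/0.092 + 40 ≈ 17431.3 mm ≈ 17.43 m.
Near limit Dn = s·(H − f)/(H + s − 2f) = 2910 × (17431.3 − 40) / (17431.3 + 2910 − 2 × 40) = 2910 × 17391.3 / 20261.3 ≈ 2497.8 mm ≈ 2.50 m.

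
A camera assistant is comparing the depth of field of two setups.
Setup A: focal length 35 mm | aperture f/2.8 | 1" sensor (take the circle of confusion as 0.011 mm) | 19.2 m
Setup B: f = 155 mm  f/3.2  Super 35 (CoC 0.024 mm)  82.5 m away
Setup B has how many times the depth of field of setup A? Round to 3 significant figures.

Setup A: H = 35²/(2.8×0.011) + 35 ≈ 39807.7 mm; DoF = Df − Dn = 37056 − 12957 ≈ 24099 mm.
Setup B: H = 155²/(3.2×0.024) + 155 ≈ 312980.5 mm; DoF = Df − Dn = 111975 − 65309 ≈ 46666 mm.
Ratio = 46666 / 24099 ≈ 1.94.

1.94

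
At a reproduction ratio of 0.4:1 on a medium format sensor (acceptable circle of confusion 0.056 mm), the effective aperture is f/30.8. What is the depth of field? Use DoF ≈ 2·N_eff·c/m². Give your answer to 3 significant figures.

21.6 mm

At magnification m, DoF ≈ 2·N_eff·c/m² = 2 × 30.8 × 0.056 / 0.4² = 3.45 / 0.16 ≈ 21.6 mm.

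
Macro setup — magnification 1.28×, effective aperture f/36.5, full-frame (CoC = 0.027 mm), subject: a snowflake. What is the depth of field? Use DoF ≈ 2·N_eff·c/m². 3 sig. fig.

At magnification m, DoF ≈ 2·N_eff·c/m² = 2 × 36.5 × 0.027 / 1.28² = 1.971 / 1.638 ≈ 1.2 mm.

1.20 mm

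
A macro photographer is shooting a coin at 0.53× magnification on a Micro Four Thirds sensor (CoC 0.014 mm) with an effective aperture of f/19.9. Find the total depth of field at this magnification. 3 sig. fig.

At magnification m, DoF ≈ 2·N_eff·c/m² = 2 × 19.9 × 0.014 / 0.53² = 0.5572 / 0.2809 ≈ 1.98 mm.

1.98 mm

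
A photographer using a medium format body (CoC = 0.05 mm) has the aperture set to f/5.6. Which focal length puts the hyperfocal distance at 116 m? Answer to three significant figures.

180 mm

From H = f²/(N·c) + f, with f ≪ H: f ≈ √(H·N·c) = √(116000 × 5.6 × 0.05) = √32480 ≈ 180.2 mm.
The +f correction barely moves this — solving exactly, f² + N·c·f − N·c·H = 0 ⇒ f = (−N·c + √((N·c)² + 4·N·c·H))/2 = (−0.28 + √129920)/2 ≈ 180.08 mm, so f ≈ 180 mm.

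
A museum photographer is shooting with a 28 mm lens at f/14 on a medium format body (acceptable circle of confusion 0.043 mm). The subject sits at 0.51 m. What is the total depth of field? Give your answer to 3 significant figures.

437 mm

Hyperfocal distance H = f²/(N·c) + f = 28²/(14 × 0.043) + 28 = 784/0.602 + 28 ≈ 1330.3 mm ≈ 1.330 m.
Near limit Dn = s·(H − f)/(H + s − 2f) = 510 × (1330.3 − 28) / (1330.3 + 510 − 2 × 28) = 510 × 1302.3 / 1784.3 ≈ 372.23 mm.
Far limit Df = s·(H − f)/(H − s) = 510 × (1330.3 − 28) / (1330.3 − 510) = 510 × 1302.3 / 820.3 ≈ 809.66 mm.
Depth of field = Df − Dn = 809.66 − 372.23 ≈ 437.43 mm.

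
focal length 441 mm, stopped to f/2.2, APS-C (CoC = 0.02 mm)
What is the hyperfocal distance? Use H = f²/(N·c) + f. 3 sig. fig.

4420 m

Hyperfocal distance H = f²/(N·c) + f = 441²/(2.2 × 0.02) + 441 = 194481/0.044 + 441 ≈ 4420463.7 mm ≈ 4420 m.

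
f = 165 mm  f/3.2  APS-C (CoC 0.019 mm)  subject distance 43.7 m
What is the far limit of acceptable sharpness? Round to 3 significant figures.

48.4 m

Hyperfocal distance H = f²/(N·c) + f = 165²/(3.2 × 0.019) + 165 = 27225/0.0608 + 165 ≈ 447944.6 mm ≈ 447.9 m.
Far limit Df = s·(H − f)/(H − s) = 43700 × (447944.6 − 165) / (447944.6 − 43700) = 43700 × 447779.6 / 404244.6 ≈ 48406 mm ≈ 48.4 m.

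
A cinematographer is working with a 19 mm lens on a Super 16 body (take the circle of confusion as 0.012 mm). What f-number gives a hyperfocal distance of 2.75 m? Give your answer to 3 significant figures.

f/11

Rearrange H = f²/(N·c) + f for N: N = f² / ((H − f)·c).
N = 19² / ((2750 − 19) × 0.012) = 361 / 32.77 ≈ 11.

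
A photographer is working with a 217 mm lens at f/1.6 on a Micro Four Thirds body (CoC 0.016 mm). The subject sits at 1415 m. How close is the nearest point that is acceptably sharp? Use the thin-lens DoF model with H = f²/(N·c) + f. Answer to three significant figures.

Hyperfocal distance H = f²/(N·c) + f = 217²/(1.6 × 0.016) + 217 = 47089/0.0256 + 217 ≈ 1839631.1 mm ≈ 1840 m.
Near limit Dn = s·(H − f)/(H + s − 2f) = 1415000 × (1839631.1 − 217) / (1839631.1 + 1415000 − 2 × 217) = 1415000 × 1839414.1 / 3254197.1 ≈ 799820 mm ≈ 800 m.

800 m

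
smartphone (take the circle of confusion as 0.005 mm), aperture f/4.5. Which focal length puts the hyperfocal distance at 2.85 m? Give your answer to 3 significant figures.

8.00 mm

From H = f²/(N·c) + f, with f ≪ H: f ≈ √(H·N·c) = √(2850 × 4.5 × 0.005) = √64.125 ≈ 8.008 mm.
Exact: f² + N·c·f − N·c·H = 0 ⇒ f = (−N·c + √((N·c)² + 4·N·c·H))/2 = (−0.0225 + √256.50)/2 ≈ 7.9966 mm ≈ 8.00 mm.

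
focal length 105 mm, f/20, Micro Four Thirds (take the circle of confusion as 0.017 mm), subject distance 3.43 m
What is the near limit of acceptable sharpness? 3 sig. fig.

3.11 m

Hyperfocal distance H = f²/(N·c) + f = 105²/(20 × 0.017) + 105 = 11025/0.34 + 105 ≈ 32531.5 mm ≈ 32.53 m.
Near limit Dn = s·(H − f)/(H + s − 2f) = 3430 × (32531.5 − 105) / (32531.5 + 3430 − 2 × 105) = 3430 × 32426.5 / 35751.5 ≈ 3111.0 mm ≈ 3.11 m.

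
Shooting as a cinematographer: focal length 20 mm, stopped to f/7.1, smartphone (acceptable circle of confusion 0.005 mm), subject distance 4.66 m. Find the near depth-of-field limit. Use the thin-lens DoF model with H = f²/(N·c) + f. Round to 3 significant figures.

3.30 m

Hyperfocal distance H = f²/(N·c) + f = 20²/(7.1 × 0.005) + 20 = 400/0.0355 + 20 ≈ 11287.6 mm ≈ 11.29 m.
Near limit Dn = s·(H − f)/(H + s − 2f) = 4660 × (11287.6 − 20) / (11287.6 + 4660 − 2 × 20) = 4660 × 11267.6 / 15907.6 ≈ 3300.8 mm ≈ 3.30 m.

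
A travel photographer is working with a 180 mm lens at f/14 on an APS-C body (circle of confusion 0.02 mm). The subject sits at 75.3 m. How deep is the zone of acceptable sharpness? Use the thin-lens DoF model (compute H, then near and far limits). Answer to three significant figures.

169 m

Hyperfocal distance H = f²/(N·c) + f = 180²/(14 × 0.02) + 180 = 32400/0.28 + 180 ≈ 115894.3 mm ≈ 115.9 m.
Near limit Dn = s·(H − f)/(H + s − 2f) = 75300 × (115894.3 − 180) / (115894.3 + 75300 − 2 × 180) = 75300 × 115714.3 / 190834.3 ≈ 45659 mm.
Far limit Df = s·(H − f)/(H − s) = 75300 × (115894.3 − 180) / (115894.3 − 75300) = 75300 × 115714.3 / 40594.3 ≈ 214643 mm.
Depth of field = Df − Dn = 214643 − 45659 ≈ 168984 mm ≈ 169 m.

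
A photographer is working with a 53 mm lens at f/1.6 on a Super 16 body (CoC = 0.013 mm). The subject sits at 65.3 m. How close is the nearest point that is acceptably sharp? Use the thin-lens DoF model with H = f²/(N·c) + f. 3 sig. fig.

44.0 m

Hyperfocal distance H = f²/(N·c) + f = 53²/(1.6 × 0.013) + 53 = 2809/0.0208 + 53 ≈ 135101.1 mm ≈ 135.1 m.
Near limit Dn = s·(H − f)/(H + s − 2f) = 65300 × (135101.1 − 53) / (135101.1 + 65300 − 2 × 53) = 65300 × 135048.1 / 200295.1 ≈ 44028 mm ≈ 44.0 m.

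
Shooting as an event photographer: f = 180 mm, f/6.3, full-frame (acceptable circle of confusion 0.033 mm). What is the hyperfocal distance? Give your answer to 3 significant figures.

156 m

Hyperfocal distance H = f²/(N·c) + f = 180²/(6.3 × 0.033) + 180 = 32400/0.2079 + 180 ≈ 156024.2 mm ≈ 156 m.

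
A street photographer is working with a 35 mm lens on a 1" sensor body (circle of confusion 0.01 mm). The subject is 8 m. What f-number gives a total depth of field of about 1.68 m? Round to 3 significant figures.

f/1.60

Write h = H − f = f²/(N·c). The thin-lens limits are Dn = s·h/(h + (s−f)) and Df = s·h/(h − (s−f)), so DoF = Df − Dn = 2·s·(s−f)·h / (h² − (s−f)²).
That is a quadratic in h: DoF·h² − 2·s·(s−f)·h − DoF·(s−f)² = 0 ⇒ h = (s−f)·(s + √(s² + DoF²)) / DoF = 7965 × (8000 + √(8000² + 1680²)) / 1680 = 7965 × (8000 + 8174.50) / 1680 ≈ 76684 mm.
Then N = f²/(c·h) = 35² / (0.01 × 76684) = 1225 / 766.84 ≈ 1.60.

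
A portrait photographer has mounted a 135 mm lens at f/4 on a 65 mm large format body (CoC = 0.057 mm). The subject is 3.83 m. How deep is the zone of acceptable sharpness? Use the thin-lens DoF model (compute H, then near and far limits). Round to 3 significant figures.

355 mm

Hyperfocal distance H = f²/(N·c) + f = 135²/(4 × 0.057) + 135 = 18225/0.228 + 135 ≈ 80069.2 mm ≈ 80.07 m.
Near limit Dn = s·(H − f)/(H + s − 2f) = 3830 × (80069.2 − 135) / (80069.2 + 3830 − 2 × 135) = 3830 × 79934.2 / 83629.2 ≈ 3660.78 mm.
Far limit Df = s·(H − f)/(H − s) = 3830 × (80069.2 − 135) / (80069.2 − 3830) = 3830 × 79934.2 / 76239.2 ≈ 4015.62 mm.
Depth of field = Df − Dn = 4015.62 − 3660.78 ≈ 354.84 mm.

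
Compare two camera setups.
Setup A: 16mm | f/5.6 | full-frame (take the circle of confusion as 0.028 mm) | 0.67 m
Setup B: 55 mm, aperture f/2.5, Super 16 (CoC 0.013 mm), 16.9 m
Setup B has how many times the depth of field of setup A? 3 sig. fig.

9.89

Setup A: H = 16²/(5.6×0.028) + 16 ≈ 1648.7 mm; DoF = Df − Dn = 1117.74 − 478.37 ≈ 639.37 mm.
Setup B: H = 55²/(2.5×0.013) + 55 ≈ 93131.9 mm; DoF = Df − Dn = 20634.4 − 14310.2 ≈ 6324.2 mm.
Ratio = 6324.2 / 639.37 ≈ 9.89.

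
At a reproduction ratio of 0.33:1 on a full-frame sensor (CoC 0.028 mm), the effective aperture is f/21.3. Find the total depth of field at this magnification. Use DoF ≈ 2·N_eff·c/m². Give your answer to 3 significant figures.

11.0 mm

At magnification m, DoF ≈ 2·N_eff·c/m² = 2 × 21.3 × 0.028 / 0.33² = 1.193 / 0.1089 ≈ 11 mm.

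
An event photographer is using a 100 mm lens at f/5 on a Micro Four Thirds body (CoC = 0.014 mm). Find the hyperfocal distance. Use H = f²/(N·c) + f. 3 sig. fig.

143 m

Hyperfocal distance H = f²/(N·c) + f = 100²/(5 × 0.014) + 100 = 10000/0.07 + 100 ≈ 142957.1 mm ≈ 143 m.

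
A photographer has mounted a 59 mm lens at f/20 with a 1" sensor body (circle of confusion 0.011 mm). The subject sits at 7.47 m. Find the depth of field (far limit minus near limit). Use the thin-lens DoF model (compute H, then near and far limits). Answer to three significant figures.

Hyperfocal distance H = f²/(N·c) + f = 59²/(20 × 0.011) + 59 = 3481/0.22 + 59 ≈ 15881.7 mm ≈ 15.88 m.
Near limit Dn = s·(H − f)/(H + s − 2f) = 7470 × (15881.7 − 59) / (15881.7 + 7470 − 2 × 59) = 7470 × 15822.7 / 23233.7 ≈ 5087.2 mm.
Far limit Df = s·(H − f)/(H − s) = 7470 × (15881.7 − 59) / (15881.7 − 7470) = 7470 × 15822.7 / 8411.7 ≈ 14051.3 mm.
Depth of field = Df − Dn = 14051.3 − 5087.2 ≈ 8964.1 mm ≈ 8.96 m.

8.96 m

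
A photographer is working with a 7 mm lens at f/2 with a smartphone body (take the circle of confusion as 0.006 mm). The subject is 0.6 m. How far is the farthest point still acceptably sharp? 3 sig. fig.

0.702 m

Hyperfocal distance H = f²/(N·c) + f = 7²/(2 × 0.006) + 7 = 49/0.012 + 7 ≈ 4090.3 mm ≈ 4.090 m.
Far limit Df = s·(H − f)/(H − s) = 600 × (4090.3 − 7) / (4090.3 − 600) = 600 × 4083.3 / 3490.3 ≈ 701.94 mm ≈ 0.702 m.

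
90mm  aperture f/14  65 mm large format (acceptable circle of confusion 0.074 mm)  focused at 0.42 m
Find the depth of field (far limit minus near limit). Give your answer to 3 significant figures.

Hyperfocal distance H = f²/(N·c) + f = 90²/(14 × 0.074) + 90 = 8100/1.036 + 90 ≈ 7908.5 mm ≈ 7.909 m.
Near limit Dn = s·(H − f)/(H + s − 2f) = 420 × (7908.5 − 90) / (7908.5 + 420 − 2 × 90) = 420 × 7818.5 / 8148.5 ≈ 402.991 mm.
Far limit Df = s·(H − f)/(H − s) = 420 × (7908.5 − 90) / (7908.5 − 420) = 420 × 7818.5 / 7488.5 ≈ 438.508 mm.
Depth of field = Df − Dn = 438.508 − 402.991 ≈ 35.517 mm.

35.5 mm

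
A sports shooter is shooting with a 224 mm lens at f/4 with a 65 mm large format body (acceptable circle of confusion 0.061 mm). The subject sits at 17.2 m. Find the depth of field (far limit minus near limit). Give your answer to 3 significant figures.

Hyperfocal distance H = f²/(N·c) + f = 224²/(4 × 0.061) + 224 = 50176/0.244 + 224 ≈ 205863.3 mm ≈ 205.9 m.
Near limit Dn = s·(H − f)/(H + s − 2f) = 17200 × (205863.3 − 224) / (205863.3 + 17200 − 2 × 224) = 17200 × 205639.3 / 222615.3 ≈ 15888.4 mm.
Far limit Df = s·(H − f)/(H − s) = 17200 × (205863.3 − 224) / (205863.3 − 17200) = 17200 × 205639.3 / 188663.3 ≈ 18747.7 mm.
Depth of field = Df − Dn = 18747.7 − 15888.4 ≈ 2859.3 mm ≈ 2.86 m.

2.86 m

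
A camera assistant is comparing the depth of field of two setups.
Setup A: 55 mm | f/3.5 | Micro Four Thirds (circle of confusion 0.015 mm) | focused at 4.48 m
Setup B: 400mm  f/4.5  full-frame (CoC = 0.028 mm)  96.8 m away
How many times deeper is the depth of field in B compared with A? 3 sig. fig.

21.4

Setup A: H = 55²/(3.5×0.015) + 55 ≈ 57674.0 mm; DoF = Df − Dn = 4852.67 − 4160.49 ≈ 692.18 mm.
Setup B: H = 400²/(4.5×0.028) + 400 ≈ 1270241.3 mm; DoF = Df − Dn = 104752 − 89970 ≈ 14782 mm.
Ratio = 14782 / 692.18 ≈ 21.4.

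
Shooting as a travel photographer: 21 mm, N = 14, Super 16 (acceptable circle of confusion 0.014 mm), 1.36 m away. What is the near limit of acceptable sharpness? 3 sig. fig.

Hyperfocal distance H = f²/(N·c) + f = 21²/(14 × 0.014) + 21 = 441/0.196 + 21 ≈ 2271.0 mm ≈ 2.271 m.
Near limit Dn = s·(H − f)/(H + s − 2f) = 1360 × (2271.0 − 21) / (2271.0 + 1360 − 2 × 21) = 1360 × 2250.0 / 3589.0 ≈ 852.61 mm ≈ 0.853 m.

0.853 m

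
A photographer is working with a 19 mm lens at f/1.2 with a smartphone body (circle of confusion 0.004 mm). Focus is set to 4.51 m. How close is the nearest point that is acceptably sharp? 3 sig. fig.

Hyperfocal distance H = f²/(N·c) + f = 19²/(1.2 × 0.004) + 19 = 361/0.0048 + 19 ≈ 75227.3 mm ≈ 75.23 m.
Near limit Dn = s·(H − f)/(H + s − 2f) = 4510 × (75227.3 − 19) / (75227.3 + 4510 − 2 × 19) = 4510 × 75208.3 / 79699.3 ≈ 4255.9 mm ≈ 4.26 m.

4.26 m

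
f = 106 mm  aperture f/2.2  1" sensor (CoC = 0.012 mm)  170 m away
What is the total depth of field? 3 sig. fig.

Hyperfocal distance H = f²/(N·c) + f = 106²/(2.2 × 0.012) + 106 = 11236/0.0264 + 106 ≈ 425712.1 mm ≈ 425.7 m.
Near limit Dn = s·(H − f)/(H + s − 2f) = 170000 × (425712.1 − 106) / (425712.1 + 170000 − 2 × 106) = 170000 × 425606.1 / 595500.1 ≈ 121500 mm.
Far limit Df = s·(H − f)/(H − s) = 170000 × (425712.1 − 106) / (425712.1 − 170000) = 170000 × 425606.1 / 255712.1 ≈ 282947 mm.
Depth of field = Df − Dn = 282947 − 121500 ≈ 161447 mm ≈ 161 m.

161 m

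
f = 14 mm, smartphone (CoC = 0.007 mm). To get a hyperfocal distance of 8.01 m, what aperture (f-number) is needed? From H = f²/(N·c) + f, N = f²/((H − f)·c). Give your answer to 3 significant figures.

Rearrange H = f²/(N·c) + f for N: N = f² / ((H − f)·c).
N = 14² / ((8010 − 14) × 0.007) = 196 / 55.97 ≈ 3.50.

f/3.50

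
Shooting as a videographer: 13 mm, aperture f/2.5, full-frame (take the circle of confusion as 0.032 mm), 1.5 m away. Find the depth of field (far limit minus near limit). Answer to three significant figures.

4.19 m

Hyperfocal distance H = f²/(N·c) + f = 13²/(2.5 × 0.032) + 13 = 169/0.08 + 13 ≈ 2125.5 mm ≈ 2.126 m.
Near limit Dn = s·(H − f)/(H + s − 2f) = 1500 × (2125.5 − 13) / (2125.5 + 1500 − 2 × 13) = 1500 × 2112.5 / 3599.5 ≈ 880.3 mm.
Far limit Df = s·(H − f)/(H − s) = 1500 × (2125.5 − 13) / (2125.5 − 1500) = 1500 × 2112.5 / 625.5 ≈ 5065.9 mm.
Depth of field = Df − Dn = 5065.9 − 880.3 ≈ 4185.6 mm ≈ 4.19 m.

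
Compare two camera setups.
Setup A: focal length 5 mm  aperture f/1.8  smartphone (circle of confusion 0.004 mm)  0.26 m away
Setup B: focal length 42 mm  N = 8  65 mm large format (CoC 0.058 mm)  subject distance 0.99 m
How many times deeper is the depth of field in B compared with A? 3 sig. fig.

Setup A: H = 5²/(1.8×0.004) + 5 ≈ 3477.2 mm; DoF = Df − Dn = 280.608 − 242.212 ≈ 38.396 mm.
Setup B: H = 42²/(8×0.058) + 42 ≈ 3843.7 mm; DoF = Df − Dn = 1318.88 − 792.41 ≈ 526.47 mm.
Ratio = 526.47 / 38.396 ≈ 13.7.

13.7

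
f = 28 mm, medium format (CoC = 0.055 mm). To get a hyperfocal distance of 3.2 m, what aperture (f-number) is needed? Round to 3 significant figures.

Rearrange H = f²/(N·c) + f for N: N = f² / ((H − f)·c).
N = 28² / ((3200 − 28) × 0.055) = 784 / 174.5 ≈ 4.49.

f/4.49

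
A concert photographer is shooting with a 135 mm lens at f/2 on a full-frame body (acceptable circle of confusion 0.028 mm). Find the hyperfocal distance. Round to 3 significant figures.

Hyperfocal distance H = f²/(N·c) + f = 135²/(2 × 0.028) + 135 = 18225/0.056 + 135 ≈ 325581.4 mm ≈ 326 m.

326 m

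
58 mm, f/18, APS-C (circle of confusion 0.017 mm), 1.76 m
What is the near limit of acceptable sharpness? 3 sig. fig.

1.52 m

Hyperfocal distance H = f²/(N·c) + f = 58²/(18 × 0.017) + 58 = 3364/0.306 + 58 ≈ 11051.5 mm ≈ 11.05 m.
Near limit Dn = s·(H − f)/(H + s − 2f) = 1760 × (11051.5 − 58) / (11051.5 + 1760 − 2 × 58) = 1760 × 10993.5 / 12695.5 ≈ 1524.0 mm ≈ 1.52 m.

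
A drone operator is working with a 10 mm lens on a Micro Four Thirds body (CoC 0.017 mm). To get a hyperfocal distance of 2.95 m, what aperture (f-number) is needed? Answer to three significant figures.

f/2.00

Rearrange H = f²/(N·c) + f for N: N = f² / ((H − f)·c).
N = 10² / ((2950 − 10) × 0.017) = 100 / 49.98 ≈ 2.00.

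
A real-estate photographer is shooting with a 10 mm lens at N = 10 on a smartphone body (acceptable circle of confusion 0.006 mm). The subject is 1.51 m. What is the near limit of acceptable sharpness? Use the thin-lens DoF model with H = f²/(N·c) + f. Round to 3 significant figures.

Hyperfocal distance H = f²/(N·c) + f = 10²/(10 × 0.006) + 10 = 100/0.06 + 10 ≈ 1676.7 mm ≈ 1.677 m.
Near limit Dn = s·(H − f)/(H + s − 2f) = 1510 × (1676.7 − 10) / (1676.7 + 1510 − 2 × 10) = 1510 × 1666.7 / 3166.7 ≈ 794.74 mm ≈ 0.795 m.

0.795 m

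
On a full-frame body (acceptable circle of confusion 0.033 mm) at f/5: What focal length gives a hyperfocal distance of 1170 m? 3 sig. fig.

From H = f²/(N·c) + f, with f ≪ H: f ≈ √(H·N·c) = √(1170000 × 5 × 0.033) = √193050 ≈ 439.4 mm.
The +f correction barely moves this — solving exactly, f² + N·c·f − N·c·H = 0 ⇒ f = (−N·c + √((N·c)² + 4·N·c·H))/2 = (−0.165 + √772200)/2 ≈ 439.29 mm, so f ≈ 439 mm.

439 mm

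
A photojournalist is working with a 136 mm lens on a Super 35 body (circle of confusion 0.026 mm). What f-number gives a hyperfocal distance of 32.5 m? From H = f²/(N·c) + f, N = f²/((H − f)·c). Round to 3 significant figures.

Rearrange H = f²/(N·c) + f for N: N = f² / ((H − f)·c).
N = 136² / ((32500 − 136) × 0.026) = 18496 / 841.5 ≈ 22.

f/22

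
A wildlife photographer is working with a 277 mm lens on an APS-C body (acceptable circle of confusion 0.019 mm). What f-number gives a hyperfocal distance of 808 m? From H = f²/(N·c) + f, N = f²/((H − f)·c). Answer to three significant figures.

f/5

Rearrange H = f²/(N·c) + f for N: N = f² / ((H − f)·c).
N = 277² / ((808000 − 277) × 0.019) = 76729 / 15347 ≈ 5.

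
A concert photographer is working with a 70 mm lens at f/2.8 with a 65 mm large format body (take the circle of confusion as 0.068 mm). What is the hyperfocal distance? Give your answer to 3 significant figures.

Hyperfocal distance H = f²/(N·c) + f = 70²/(2.8 × 0.068) + 70 = 4900/0.1904 + 70 ≈ 25805.3 mm ≈ 25.8 m.

25.8 m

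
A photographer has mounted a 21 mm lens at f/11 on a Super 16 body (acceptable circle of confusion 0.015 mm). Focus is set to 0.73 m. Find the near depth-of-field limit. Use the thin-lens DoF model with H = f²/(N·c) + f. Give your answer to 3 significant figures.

Hyperfocal distance H = f²/(N·c) + f = 21²/(11 × 0.015) + 21 = 441/0.165 + 21 ≈ 2693.7 mm ≈ 2.694 m.
Near limit Dn = s·(H − f)/(H + s − 2f) = 730 × (2693.7 − 21) / (2693.7 + 730 − 2 × 21) = 730 × 2672.7 / 3381.7 ≈ 576.95 mm ≈ 0.577 m.

0.577 m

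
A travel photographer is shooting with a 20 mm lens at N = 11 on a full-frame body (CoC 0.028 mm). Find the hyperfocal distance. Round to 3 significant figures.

Hyperfocal distance H = f²/(N·c) + f = 20²/(11 × 0.028) + 20 = 400/0.308 + 20 ≈ 1318.7 mm ≈ 1.32 m.

1.32 m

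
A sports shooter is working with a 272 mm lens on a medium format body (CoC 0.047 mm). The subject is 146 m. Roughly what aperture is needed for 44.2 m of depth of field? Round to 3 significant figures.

f/1.60

Write h = H − f = f²/(N·c). The thin-lens limits are Dn = s·h/(h + (s−f)) and Df = s·h/(h − (s−f)), so DoF = Df − Dn = 2·s·(s−f)·h / (h² − (s−f)²).
That is a quadratic in h: DoF·h² − 2·s·(s−f)·h − DoF·(s−f)² = 0 ⇒ h = (s−f)·(s + √(s² + DoF²)) / DoF = 145728 × (146000 + √(146000² + 44200²)) / 44200 = 145728 × (146000 + 152544) / 44200 ≈ 984303 mm.
Then N = f²/(c·h) = 272² / (0.047 × 984303) = 73984 / 46262 ≈ 1.60.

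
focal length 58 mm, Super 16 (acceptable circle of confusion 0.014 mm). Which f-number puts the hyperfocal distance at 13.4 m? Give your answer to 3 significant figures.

f/18

Rearrange H = f²/(N·c) + f for N: N = f² / ((H − f)·c).
N = 58² / ((13400 − 58) × 0.014) = 3364 / 186.8 ≈ 18.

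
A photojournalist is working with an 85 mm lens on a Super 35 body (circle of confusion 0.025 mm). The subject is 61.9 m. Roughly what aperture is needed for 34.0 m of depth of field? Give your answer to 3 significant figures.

Write h = H − f = f²/(N·c). The thin-lens limits are Dn = s·h/(h + (s−f)) and Df = s·h/(h − (s−f)), so DoF = Df − Dn = 2·s·(s−f)·h / (h² − (s−f)²).
That is a quadratic in h: DoF·h² − 2·s·(s−f)·h − DoF·(s−f)² = 0 ⇒ h = (s−f)·(s + √(s² + DoF²)) / DoF = 61815 × (61900 + √(61900² + 34000²)) / 34000 = 61815 × (61900 + 70623.0) / 34000 ≈ 240939 mm.
Then N = f²/(c·h) = 85² / (0.025 × 240939) = 7225 / 6023.5 ≈ 1.20.

f/1.20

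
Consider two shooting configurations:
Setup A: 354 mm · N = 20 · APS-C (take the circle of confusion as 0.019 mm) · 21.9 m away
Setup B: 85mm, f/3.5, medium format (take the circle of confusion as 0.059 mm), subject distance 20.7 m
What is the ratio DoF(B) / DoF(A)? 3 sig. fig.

Setup A: H = 354²/(20×0.019) + 354 ≈ 330132.9 mm; DoF = Df − Dn = 23430.8 − 20556.9 ≈ 2873.9 mm.
Setup B: H = 85²/(3.5×0.059) + 85 ≈ 35072.9 mm; DoF = Df − Dn = 50390 − 13025 ≈ 37365 mm.
Ratio = 37365 / 2873.9 ≈ 13.0.

13.0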